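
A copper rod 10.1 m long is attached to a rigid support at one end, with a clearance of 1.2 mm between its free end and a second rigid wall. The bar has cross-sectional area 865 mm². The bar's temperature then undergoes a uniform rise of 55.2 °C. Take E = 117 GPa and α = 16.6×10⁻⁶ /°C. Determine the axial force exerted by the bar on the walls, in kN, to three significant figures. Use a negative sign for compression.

-80.7 kN

Free thermal expansion αLΔT = 16.6e-6 · 10100 · 55.2 = 9.255 mm.
The walls engage after the gap closes; constrained expansion = 9.255 − 1.2 = 8.055 mm.
The walls impose strain ε = −(8.055)/10100 = -7.9751e-04; σ = Eε = 117000 · -7.9751e-04 = -93.31 MPa.
Wall reaction R = σ·A = -93.31·865 = -80710 N = -80.71 kN.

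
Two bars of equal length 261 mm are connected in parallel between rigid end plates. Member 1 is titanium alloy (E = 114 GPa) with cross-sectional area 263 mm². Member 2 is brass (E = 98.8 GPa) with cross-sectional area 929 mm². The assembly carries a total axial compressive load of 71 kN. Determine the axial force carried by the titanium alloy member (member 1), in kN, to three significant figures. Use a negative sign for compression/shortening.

Equal strain + equilibrium ⇒ each member carries load in proportion to AE: A₁E₁ = 29980000 N, A₂E₂ = 91790000 N, ΣAE = 121800000 N.
F₁ = P·A₁E₁/ΣAE = -71000·29980000/121800000 = -17480 N.

-17.5 kN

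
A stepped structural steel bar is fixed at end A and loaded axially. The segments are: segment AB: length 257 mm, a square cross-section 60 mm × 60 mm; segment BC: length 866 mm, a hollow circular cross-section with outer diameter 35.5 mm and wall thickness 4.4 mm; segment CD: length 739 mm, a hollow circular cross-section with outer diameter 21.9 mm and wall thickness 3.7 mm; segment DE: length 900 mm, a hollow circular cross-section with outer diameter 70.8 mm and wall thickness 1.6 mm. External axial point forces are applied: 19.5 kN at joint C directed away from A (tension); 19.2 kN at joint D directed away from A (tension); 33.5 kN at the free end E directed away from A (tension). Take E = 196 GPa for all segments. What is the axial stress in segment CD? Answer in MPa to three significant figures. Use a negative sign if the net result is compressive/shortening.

249 MPa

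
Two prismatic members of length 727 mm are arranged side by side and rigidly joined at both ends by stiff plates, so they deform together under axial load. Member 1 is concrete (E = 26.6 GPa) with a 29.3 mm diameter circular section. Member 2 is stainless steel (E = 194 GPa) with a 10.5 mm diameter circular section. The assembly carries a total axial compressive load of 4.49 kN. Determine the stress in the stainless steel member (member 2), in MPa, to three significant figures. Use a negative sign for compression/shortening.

-25.1 MPa

A_1 = 674.3 mm².
A_2 = 86.59 mm².
Equal strain + equilibrium ⇒ each member carries load in proportion to AE: A₁E₁ = 17940000 N, A₂E₂ = 16800000 N, ΣAE = 34730000 N.
σ₂ = P·E₂/ΣAE = -4490·194000/34730000 = -25.08 MPa.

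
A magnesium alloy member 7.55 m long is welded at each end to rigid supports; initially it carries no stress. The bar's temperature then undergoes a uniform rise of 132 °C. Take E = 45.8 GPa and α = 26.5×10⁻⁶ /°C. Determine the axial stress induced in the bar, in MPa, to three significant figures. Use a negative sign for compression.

-160 MPa

Free thermal expansion αLΔT = 26.5e-6 · 7550 · 132 = 26.41 mm.
The walls impose strain ε = −(26.41)/7550 = -3.4980e-03; σ = Eε = 45800 · -3.4980e-03 = -160.2 MPa.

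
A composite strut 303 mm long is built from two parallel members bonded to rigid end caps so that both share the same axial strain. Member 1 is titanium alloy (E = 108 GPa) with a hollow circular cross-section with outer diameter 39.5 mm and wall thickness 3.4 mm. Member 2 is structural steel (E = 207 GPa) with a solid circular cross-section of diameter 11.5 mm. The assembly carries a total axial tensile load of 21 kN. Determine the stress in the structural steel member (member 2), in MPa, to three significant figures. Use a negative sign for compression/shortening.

68.8 MPa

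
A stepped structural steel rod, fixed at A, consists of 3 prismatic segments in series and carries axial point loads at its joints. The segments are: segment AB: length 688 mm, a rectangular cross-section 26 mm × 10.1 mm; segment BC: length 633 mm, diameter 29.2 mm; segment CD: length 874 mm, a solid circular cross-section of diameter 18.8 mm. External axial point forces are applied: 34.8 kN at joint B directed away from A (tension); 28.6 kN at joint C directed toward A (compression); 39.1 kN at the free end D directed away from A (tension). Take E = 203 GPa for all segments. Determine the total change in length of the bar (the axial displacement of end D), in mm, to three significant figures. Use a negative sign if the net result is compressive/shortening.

1.24 mm

Internal axial forces (sectioning from the free end, tension +): N_CD = 39.1 kN, N_BC = 10.5 kN, N_AB = 45.3 kN.
A_AB = 262.6 mm².
A_BC = 669.7 mm².
A_CD = 277.6 mm².
δ_AB = 45300·688/(262.6·203000) = 0.5846 mm
δ_BC = 10500·633/(669.7·203000) = 0.04889 mm
δ_CD = 39100·874/(277.6·203000) = 0.6064 mm
δ = Σδ_i = 1.24 mm.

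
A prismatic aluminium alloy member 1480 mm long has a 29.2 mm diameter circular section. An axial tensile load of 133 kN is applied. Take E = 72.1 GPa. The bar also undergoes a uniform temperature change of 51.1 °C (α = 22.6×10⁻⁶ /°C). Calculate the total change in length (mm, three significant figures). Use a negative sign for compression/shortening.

5.79 mm

A = 669.7 mm².
δ_mech = NL/(AE) = 133000·1480/(669.7·72100) = 4.077 mm.
δ_thermal = αLΔT = 22.6e-6·1480·51.1 = 1.709 mm.
δ = δ_mech + δ_thermal = 5.786 mm.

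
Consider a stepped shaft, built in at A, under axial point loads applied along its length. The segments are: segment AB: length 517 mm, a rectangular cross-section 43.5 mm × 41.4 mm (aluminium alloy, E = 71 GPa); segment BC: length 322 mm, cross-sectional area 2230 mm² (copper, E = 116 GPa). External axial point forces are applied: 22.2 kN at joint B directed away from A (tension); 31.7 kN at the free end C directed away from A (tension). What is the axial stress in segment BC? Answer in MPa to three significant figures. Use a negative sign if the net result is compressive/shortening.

14.2 MPa

Internal axial forces (sectioning from the free end, tension +): N_BC = 31.7 kN, N_AB = 53.9 kN.
σ_BC = N_BC/A_BC = 31700/2230 = 14.22 MPa.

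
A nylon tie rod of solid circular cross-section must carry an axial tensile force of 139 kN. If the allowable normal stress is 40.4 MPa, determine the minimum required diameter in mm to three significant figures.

Required area A ≥ P/σ_allow = 139000/40.4 = 3441 mm².
For a solid circular section, d ≥ √(4A/π) = 66.19 mm.

66.2 mm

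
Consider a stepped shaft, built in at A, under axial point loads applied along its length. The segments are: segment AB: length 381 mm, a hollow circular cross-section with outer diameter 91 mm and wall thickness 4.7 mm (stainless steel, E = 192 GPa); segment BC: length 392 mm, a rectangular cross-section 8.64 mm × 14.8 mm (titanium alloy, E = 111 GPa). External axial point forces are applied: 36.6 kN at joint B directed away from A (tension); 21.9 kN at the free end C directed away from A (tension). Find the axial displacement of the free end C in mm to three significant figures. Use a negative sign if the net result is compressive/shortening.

Internal axial forces (sectioning from the free end, tension +): N_BC = 21.9 kN, N_AB = 58.5 kN.
A_AB = 1274 mm².
A_BC = 127.9 mm².
δ_AB = 58500·381/(1274·192000) = 0.0911 mm
δ_BC = 21900·392/(127.9·111000) = 0.6048 mm
δ = Σδ_i = 0.6959 mm.

0.696 mm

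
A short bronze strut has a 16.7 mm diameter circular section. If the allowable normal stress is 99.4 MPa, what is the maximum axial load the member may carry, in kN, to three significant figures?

A = 219 mm².
P_max = σ_allow · A = 99.4 · 219 = 21770 N = 21.77 kN.

21.8 kN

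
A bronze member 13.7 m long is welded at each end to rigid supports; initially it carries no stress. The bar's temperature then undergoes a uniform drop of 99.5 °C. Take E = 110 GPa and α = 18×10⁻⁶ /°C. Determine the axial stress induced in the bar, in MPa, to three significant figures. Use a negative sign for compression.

Free thermal expansion αLΔT = 18e-6 · 13700 · -99.5 = -24.54 mm.
The walls impose strain ε = −(-24.54)/13700 = 1.7910e-03; σ = Eε = 110000 · 1.7910e-03 = 197 MPa.

197 MPa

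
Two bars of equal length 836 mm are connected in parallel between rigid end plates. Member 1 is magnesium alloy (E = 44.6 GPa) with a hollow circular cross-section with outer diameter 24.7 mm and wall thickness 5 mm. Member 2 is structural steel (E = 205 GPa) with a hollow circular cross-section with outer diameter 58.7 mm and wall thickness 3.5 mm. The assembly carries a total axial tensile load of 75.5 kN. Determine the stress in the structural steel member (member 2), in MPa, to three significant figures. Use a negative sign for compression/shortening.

A_1 = 309.4 mm².
A_2 = 607 mm².
Equal strain + equilibrium ⇒ each member carries load in proportion to AE: A₁E₁ = 13800000 N, A₂E₂ = 124400000 N, ΣAE = 138200000 N.
σ₂ = P·E₂/ΣAE = 75500·205000/138200000 = 112 MPa.

112 MPa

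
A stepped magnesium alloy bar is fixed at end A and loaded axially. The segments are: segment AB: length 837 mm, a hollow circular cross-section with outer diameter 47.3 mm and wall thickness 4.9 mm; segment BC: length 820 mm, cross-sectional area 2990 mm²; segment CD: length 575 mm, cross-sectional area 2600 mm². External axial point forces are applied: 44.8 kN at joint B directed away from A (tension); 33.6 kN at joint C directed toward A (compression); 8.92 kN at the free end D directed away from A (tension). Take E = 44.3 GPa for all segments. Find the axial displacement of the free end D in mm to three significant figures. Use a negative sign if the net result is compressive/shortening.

Internal axial forces (sectioning from the free end, tension +): N_CD = 8.92 kN, N_BC = -24.68 kN, N_AB = 20.12 kN.
A_AB = 652.7 mm².
δ_AB = 20120·837/(652.7·44300) = 0.5824 mm
δ_BC = -24680·820/(2990·44300) = -0.1528 mm
δ_CD = 8920·575/(2600·44300) = 0.04453 mm
δ = Σδ_i = 0.4742 mm.

0.474 mm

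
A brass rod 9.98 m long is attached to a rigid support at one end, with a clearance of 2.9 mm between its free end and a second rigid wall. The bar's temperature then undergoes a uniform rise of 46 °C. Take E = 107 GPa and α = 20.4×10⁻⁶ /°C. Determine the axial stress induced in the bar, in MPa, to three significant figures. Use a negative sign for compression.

Free thermal expansion αLΔT = 20.4e-6 · 9980 · 46 = 9.365 mm.
The walls engage after the gap closes; constrained expansion = 9.365 − 2.9 = 6.465 mm.
The walls impose strain ε = −(6.465)/9980 = -6.4782e-04; σ = Eε = 107000 · -6.4782e-04 = -69.32 MPa.

-69.3 MPa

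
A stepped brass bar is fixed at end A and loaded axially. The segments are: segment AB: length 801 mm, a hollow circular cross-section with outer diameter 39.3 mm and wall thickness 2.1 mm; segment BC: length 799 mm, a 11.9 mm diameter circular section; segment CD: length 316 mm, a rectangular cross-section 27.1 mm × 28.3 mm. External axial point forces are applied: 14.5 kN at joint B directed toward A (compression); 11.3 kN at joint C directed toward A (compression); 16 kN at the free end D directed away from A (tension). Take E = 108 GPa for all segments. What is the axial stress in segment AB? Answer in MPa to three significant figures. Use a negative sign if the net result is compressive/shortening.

Internal axial forces (sectioning from the free end, tension +): N_CD = 16 kN, N_BC = 4.7 kN, N_AB = -9.8 kN.
A_AB = 245.4 mm².
σ_AB = N_AB/A_AB = -9800/245.4 = -39.93 MPa.

-39.9 MPa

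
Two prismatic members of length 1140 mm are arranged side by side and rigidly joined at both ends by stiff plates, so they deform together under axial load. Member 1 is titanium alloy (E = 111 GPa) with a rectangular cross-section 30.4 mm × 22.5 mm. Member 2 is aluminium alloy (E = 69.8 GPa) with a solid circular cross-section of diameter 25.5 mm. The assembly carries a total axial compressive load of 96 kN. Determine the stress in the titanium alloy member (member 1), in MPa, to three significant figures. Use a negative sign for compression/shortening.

A_1 = 684 mm².
A_2 = 510.7 mm².
Equal strain + equilibrium ⇒ each member carries load in proportion to AE: A₁E₁ = 75920000 N, A₂E₂ = 35650000 N, ΣAE = 111600000 N.
σ₁ = P·E₁/ΣAE = -96000·111000/111600000 = -95.51 MPa.

-95.5 MPa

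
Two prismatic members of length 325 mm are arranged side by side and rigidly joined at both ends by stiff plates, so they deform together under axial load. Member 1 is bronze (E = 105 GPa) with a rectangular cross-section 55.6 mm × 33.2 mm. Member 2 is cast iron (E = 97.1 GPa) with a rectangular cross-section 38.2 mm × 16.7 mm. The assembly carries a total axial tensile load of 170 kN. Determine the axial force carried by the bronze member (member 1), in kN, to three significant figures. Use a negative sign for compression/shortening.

A_1 = 1846 mm².
A_2 = 637.9 mm².
Equal strain + equilibrium ⇒ each member carries load in proportion to AE: A₁E₁ = 193800000 N, A₂E₂ = 61940000 N, ΣAE = 255800000 N.
F₁ = P·A₁E₁/ΣAE = 170000·193800000/255800000 = 128800 N.

129 kN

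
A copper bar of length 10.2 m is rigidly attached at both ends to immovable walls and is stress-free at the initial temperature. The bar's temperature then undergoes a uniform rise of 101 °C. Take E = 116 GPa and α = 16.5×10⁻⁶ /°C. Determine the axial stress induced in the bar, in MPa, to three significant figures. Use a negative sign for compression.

-193 MPa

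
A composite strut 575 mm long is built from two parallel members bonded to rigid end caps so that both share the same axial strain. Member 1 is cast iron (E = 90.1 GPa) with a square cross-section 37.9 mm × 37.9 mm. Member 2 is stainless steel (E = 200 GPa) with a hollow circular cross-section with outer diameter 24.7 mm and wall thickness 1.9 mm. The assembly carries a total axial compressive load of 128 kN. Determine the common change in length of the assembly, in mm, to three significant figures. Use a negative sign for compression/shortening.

-0.470 mm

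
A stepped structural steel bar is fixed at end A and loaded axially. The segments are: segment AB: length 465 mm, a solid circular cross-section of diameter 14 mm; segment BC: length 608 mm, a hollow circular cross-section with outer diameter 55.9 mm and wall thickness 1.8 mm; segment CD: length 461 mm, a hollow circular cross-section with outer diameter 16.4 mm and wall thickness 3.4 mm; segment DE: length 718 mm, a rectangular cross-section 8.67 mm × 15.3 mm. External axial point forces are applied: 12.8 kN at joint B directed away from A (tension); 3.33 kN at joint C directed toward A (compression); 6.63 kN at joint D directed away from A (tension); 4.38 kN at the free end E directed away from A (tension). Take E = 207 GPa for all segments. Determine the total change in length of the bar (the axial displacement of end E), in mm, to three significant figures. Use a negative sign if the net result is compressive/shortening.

0.664 mm

Internal axial forces (sectioning from the free end, tension +): N_DE = 4.38 kN, N_CD = 11.01 kN, N_BC = 7.68 kN, N_AB = 20.48 kN.
A_AB = 153.9 mm².
A_BC = 305.9 mm².
A_CD = 138.9 mm².
A_DE = 132.7 mm².
δ_AB = 20480·465/(153.9·207000) = 0.2989 mm
δ_BC = 7680·608/(305.9·207000) = 0.07374 mm
δ_CD = 11010·461/(138.9·207000) = 0.1766 mm
δ_DE = 4380·718/(132.7·207000) = 0.1145 mm
δ = Σδ_i = 0.6637 mm.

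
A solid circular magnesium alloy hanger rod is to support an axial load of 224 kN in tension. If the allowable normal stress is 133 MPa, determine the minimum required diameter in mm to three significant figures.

Required area A ≥ P/σ_allow = 224000/133 = 1684 mm².
For a solid circular section, d ≥ √(4A/π) = 46.31 mm.

46.3 mm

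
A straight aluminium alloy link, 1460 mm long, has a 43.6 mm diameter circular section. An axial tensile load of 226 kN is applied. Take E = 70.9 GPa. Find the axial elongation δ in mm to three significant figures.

A = 1493 mm².
δ_mech = NL/(AE) = 226000·1460/(1493·70900) = 3.117 mm.

3.12 mm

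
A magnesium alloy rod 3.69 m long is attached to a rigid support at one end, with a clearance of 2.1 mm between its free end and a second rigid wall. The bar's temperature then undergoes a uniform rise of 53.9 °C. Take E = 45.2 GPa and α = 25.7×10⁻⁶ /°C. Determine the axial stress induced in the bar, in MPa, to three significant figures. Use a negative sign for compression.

-36.9 MPa

Free thermal expansion αLΔT = 25.7e-6 · 3690 · 53.9 = 5.111 mm.
The walls engage after the gap closes; constrained expansion = 5.111 − 2.1 = 3.011 mm.
The walls impose strain ε = −(3.011)/3690 = -8.1612e-04; σ = Eε = 45200 · -8.1612e-04 = -36.89 MPa.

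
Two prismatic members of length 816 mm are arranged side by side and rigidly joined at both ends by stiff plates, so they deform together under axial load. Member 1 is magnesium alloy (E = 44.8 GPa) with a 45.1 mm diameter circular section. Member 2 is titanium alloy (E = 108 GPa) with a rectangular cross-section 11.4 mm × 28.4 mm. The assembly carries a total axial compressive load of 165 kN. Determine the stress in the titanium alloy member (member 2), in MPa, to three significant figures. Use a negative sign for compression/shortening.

-167 MPa

A_1 = 1598 mm².
A_2 = 323.8 mm².
Equal strain + equilibrium ⇒ each member carries load in proportion to AE: A₁E₁ = 71570000 N, A₂E₂ = 34970000 N, ΣAE = 106500000 N.
σ₂ = P·E₂/ΣAE = -165000·108000/106500000 = -167.3 MPa.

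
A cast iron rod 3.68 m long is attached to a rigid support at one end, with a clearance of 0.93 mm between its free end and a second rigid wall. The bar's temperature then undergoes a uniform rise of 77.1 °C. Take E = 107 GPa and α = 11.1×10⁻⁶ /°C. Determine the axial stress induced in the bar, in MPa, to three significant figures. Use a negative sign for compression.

Free thermal expansion αLΔT = 11.1e-6 · 3680 · 77.1 = 3.149 mm.
The walls engage after the gap closes; constrained expansion = 3.149 − 0.93 = 2.219 mm.
The walls impose strain ε = −(2.219)/3680 = -6.0309e-04; σ = Eε = 107000 · -6.0309e-04 = -64.53 MPa.

-64.5 MPa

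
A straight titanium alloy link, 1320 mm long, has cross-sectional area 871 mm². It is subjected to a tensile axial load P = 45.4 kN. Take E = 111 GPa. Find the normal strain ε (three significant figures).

σ = N/A = 52.12 MPa; ε = σ/E = 52.12/111000 = 4.696e-04.

4.70e-04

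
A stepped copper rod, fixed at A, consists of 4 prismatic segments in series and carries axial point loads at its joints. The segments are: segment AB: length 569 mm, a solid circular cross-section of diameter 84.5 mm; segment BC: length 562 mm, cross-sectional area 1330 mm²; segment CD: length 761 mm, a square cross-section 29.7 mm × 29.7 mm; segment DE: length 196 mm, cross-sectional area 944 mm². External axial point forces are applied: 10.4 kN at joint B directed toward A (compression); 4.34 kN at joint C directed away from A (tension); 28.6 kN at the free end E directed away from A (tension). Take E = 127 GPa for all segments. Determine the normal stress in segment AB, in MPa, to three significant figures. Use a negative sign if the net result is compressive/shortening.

4.02 MPa

Internal axial forces (sectioning from the free end, tension +): N_DE = 28.6 kN, N_CD = 28.6 kN, N_BC = 32.94 kN, N_AB = 22.54 kN.
A_AB = 5608 mm².
σ_AB = N_AB/A_AB = 22540/5608 = 4.019 MPa.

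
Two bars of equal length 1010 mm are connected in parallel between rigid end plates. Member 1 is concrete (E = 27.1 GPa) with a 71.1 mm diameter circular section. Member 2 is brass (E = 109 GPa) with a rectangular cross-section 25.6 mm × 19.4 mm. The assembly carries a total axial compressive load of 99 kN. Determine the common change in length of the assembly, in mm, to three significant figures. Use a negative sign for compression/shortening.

A_1 = 3970 mm².
A_2 = 496.6 mm².
Equal strain + equilibrium ⇒ each member carries load in proportion to AE: A₁E₁ = 107600000 N, A₂E₂ = 54130000 N, ΣAE = 161700000 N.
δ = PL/ΣAE = -99000·1010/161700000 = -0.6183 mm.

-0.618 mm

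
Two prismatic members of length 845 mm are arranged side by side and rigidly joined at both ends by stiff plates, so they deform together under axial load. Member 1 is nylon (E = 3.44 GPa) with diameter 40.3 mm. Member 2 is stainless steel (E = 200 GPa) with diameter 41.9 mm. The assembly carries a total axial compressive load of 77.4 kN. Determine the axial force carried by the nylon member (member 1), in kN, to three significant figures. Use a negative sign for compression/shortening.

-1.21 kN

A_1 = 1276 mm².
A_2 = 1379 mm².
Equal strain + equilibrium ⇒ each member carries load in proportion to AE: A₁E₁ = 4388000 N, A₂E₂ = 275800000 N, ΣAE = 280200000 N.
F₁ = P·A₁E₁/ΣAE = -77400·4388000/280200000 = -1212 N.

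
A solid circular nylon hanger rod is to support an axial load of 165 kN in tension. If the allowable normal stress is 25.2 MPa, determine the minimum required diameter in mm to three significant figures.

Required area A ≥ P/σ_allow = 165000/25.2 = 6548 mm².
For a solid circular section, d ≥ √(4A/π) = 91.31 mm.

91.3 mm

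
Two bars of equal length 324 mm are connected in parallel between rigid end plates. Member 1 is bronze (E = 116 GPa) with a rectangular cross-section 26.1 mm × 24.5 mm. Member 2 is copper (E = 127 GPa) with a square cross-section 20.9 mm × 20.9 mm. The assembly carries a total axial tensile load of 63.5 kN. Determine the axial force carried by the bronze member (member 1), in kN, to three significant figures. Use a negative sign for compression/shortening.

36.3 kN

A_1 = 639.5 mm².
A_2 = 436.8 mm².
Equal strain + equilibrium ⇒ each member carries load in proportion to AE: A₁E₁ = 74180000 N, A₂E₂ = 55470000 N, ΣAE = 129700000 N.
F₁ = P·A₁E₁/ΣAE = 63500·74180000/129700000 = 36330 N.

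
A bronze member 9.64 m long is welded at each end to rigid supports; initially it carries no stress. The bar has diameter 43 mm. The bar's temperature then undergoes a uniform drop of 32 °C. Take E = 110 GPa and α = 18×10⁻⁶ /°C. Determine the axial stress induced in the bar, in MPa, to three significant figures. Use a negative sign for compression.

63.4 MPa

Free thermal expansion αLΔT = 18e-6 · 9640 · -32 = -5.553 mm.
The walls impose strain ε = −(-5.553)/9640 = 5.7600e-04; σ = Eε = 110000 · 5.7600e-04 = 63.36 MPa.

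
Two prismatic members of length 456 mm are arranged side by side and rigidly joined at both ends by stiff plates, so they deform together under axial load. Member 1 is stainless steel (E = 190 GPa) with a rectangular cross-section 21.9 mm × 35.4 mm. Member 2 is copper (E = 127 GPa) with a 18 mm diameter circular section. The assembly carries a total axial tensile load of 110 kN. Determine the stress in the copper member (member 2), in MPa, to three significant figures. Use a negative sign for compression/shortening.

A_1 = 775.3 mm².
A_2 = 254.5 mm².
Equal strain + equilibrium ⇒ each member carries load in proportion to AE: A₁E₁ = 147300000 N, A₂E₂ = 32320000 N, ΣAE = 179600000 N.
σ₂ = P·E₂/ΣAE = 110000·127000/179600000 = 77.78 MPa.

77.8 MPa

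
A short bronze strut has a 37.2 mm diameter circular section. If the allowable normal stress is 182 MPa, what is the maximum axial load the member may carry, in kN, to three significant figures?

198 kN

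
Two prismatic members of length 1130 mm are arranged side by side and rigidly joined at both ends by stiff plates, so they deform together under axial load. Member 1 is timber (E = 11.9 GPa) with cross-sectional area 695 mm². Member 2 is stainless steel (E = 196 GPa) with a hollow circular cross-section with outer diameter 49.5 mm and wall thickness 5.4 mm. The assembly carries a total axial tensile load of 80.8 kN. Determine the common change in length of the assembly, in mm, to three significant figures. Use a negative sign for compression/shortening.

A_2 = 748.1 mm².
Equal strain + equilibrium ⇒ each member carries load in proportion to AE: A₁E₁ = 8270000 N, A₂E₂ = 146600000 N, ΣAE = 154900000 N.
δ = PL/ΣAE = 80800·1130/154900000 = 0.5894 mm.

0.589 mm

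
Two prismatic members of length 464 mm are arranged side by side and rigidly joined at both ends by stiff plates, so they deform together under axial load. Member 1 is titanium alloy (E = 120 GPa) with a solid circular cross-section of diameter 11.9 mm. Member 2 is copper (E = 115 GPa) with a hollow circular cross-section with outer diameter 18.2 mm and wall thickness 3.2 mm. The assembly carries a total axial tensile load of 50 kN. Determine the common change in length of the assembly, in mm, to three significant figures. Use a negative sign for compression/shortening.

0.756 mm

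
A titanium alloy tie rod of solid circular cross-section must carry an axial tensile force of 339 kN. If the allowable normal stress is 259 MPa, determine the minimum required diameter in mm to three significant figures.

Required area A ≥ P/σ_allow = 339000/259 = 1309 mm².
For a solid circular section, d ≥ √(4A/π) = 40.82 mm.

40.8 mm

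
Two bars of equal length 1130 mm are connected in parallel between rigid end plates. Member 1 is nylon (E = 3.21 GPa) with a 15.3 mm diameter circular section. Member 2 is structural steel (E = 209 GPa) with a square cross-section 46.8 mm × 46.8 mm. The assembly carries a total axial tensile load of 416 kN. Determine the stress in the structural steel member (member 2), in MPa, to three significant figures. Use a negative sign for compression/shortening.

190 MPa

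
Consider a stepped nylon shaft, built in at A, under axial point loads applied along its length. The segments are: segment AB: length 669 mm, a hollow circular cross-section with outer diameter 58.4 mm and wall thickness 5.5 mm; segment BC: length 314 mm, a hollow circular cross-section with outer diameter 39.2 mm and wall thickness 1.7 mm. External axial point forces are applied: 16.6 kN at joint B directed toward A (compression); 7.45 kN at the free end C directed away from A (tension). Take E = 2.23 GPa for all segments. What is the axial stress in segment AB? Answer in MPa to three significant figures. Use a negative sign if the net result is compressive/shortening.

-10.0 MPa

Internal axial forces (sectioning from the free end, tension +): N_BC = 7.45 kN, N_AB = -9.15 kN.
A_AB = 914 mm².
σ_AB = N_AB/A_AB = -9150/914 = -10.01 MPa.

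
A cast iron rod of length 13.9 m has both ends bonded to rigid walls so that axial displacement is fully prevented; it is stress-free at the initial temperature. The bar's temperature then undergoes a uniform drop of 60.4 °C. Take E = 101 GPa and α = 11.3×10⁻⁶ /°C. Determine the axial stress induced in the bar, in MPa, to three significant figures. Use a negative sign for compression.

Free thermal expansion αLΔT = 11.3e-6 · 13900 · -60.4 = -9.487 mm.
The walls impose strain ε = −(-9.487)/13900 = 6.8252e-04; σ = Eε = 101000 · 6.8252e-04 = 68.93 MPa.

68.9 MPa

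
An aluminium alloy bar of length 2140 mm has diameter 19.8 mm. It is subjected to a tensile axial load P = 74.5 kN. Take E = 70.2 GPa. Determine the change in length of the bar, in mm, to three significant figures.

A = 307.9 mm².
δ_mech = NL/(AE) = 74500·2140/(307.9·70200) = 7.376 mm.

7.38 mm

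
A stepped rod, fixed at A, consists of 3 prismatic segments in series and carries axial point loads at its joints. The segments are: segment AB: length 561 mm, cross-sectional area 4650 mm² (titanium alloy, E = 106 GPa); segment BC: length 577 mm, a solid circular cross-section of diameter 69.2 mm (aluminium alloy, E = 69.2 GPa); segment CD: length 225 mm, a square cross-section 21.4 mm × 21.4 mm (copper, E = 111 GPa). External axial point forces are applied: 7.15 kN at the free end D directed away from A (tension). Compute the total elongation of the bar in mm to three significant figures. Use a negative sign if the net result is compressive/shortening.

0.0556 mm

Internal axial forces (sectioning from the free end, tension +): N_CD = 7.15 kN, N_BC = 7.15 kN, N_AB = 7.15 kN.
A_BC = 3761 mm².
A_CD = 458 mm².
δ_AB = 7150·561/(4650·106000) = 0.008138 mm
δ_BC = 7150·577/(3761·69200) = 0.01585 mm
δ_CD = 7150·225/(458·111000) = 0.03165 mm
δ = Σδ_i = 0.05564 mm.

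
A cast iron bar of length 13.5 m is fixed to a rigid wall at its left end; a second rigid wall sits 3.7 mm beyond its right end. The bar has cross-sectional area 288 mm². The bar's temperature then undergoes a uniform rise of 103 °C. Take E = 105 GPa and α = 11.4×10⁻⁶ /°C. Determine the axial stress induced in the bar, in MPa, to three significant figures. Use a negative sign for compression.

Free thermal expansion αLΔT = 11.4e-6 · 13500 · 103 = 15.85 mm.
The walls engage after the gap closes; constrained expansion = 15.85 − 3.7 = 12.15 mm.
The walls impose strain ε = −(12.15)/13500 = -9.0013e-04; σ = Eε = 105000 · -9.0013e-04 = -94.51 MPa.

-94.5 MPa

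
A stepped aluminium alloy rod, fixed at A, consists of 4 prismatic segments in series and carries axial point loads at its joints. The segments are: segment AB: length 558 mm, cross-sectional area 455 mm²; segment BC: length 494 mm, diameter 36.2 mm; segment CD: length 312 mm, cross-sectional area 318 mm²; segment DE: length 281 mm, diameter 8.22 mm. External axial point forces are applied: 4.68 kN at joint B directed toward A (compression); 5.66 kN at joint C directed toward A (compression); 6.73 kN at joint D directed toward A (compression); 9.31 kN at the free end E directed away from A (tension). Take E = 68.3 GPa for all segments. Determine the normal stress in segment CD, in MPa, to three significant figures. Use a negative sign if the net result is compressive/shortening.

8.11 MPa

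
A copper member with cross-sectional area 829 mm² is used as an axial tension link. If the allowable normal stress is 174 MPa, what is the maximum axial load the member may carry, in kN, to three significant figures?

P_max = σ_allow · A = 174 · 829 = 144200 N = 144.2 kN.

144 kN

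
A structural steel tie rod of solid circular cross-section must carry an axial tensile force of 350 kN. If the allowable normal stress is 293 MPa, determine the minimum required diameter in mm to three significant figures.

39.0 mm

Required area A ≥ P/σ_allow = 350000/293 = 1195 mm².
For a solid circular section, d ≥ √(4A/π) = 39 mm.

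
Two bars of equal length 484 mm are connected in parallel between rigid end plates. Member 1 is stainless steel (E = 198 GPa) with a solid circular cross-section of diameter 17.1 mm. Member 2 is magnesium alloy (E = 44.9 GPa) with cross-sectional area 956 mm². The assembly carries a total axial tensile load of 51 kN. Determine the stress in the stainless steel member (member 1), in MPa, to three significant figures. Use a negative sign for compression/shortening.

A_1 = 229.7 mm².
Equal strain + equilibrium ⇒ each member carries load in proportion to AE: A₁E₁ = 45470000 N, A₂E₂ = 42920000 N, ΣAE = 88400000 N.
σ₁ = P·E₁/ΣAE = 51000·198000/88400000 = 114.2 MPa.

114 MPa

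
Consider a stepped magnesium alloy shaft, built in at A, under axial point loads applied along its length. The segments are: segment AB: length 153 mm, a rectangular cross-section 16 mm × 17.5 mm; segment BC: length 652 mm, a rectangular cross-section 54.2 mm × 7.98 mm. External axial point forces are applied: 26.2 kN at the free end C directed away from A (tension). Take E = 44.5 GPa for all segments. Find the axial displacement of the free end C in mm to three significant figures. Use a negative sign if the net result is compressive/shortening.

Internal axial forces (sectioning from the free end, tension +): N_BC = 26.2 kN, N_AB = 26.2 kN.
A_AB = 280 mm².
A_BC = 432.5 mm².
δ_AB = 26200·153/(280·44500) = 0.3217 mm
δ_BC = 26200·652/(432.5·44500) = 0.8875 mm
δ = Σδ_i = 1.209 mm.

1.21 mm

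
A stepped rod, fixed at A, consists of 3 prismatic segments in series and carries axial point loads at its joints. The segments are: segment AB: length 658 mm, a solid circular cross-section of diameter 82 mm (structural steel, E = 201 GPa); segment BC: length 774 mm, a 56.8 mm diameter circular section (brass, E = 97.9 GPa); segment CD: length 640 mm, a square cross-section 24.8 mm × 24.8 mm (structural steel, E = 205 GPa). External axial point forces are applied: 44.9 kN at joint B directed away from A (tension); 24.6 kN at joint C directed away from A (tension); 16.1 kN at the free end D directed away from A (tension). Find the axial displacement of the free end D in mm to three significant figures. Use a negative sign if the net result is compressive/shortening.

Internal axial forces (sectioning from the free end, tension +): N_CD = 16.1 kN, N_BC = 40.7 kN, N_AB = 85.6 kN.
A_AB = 5281 mm².
A_BC = 2534 mm².
A_CD = 615 mm².
δ_AB = 85600·658/(5281·201000) = 0.05306 mm
δ_BC = 40700·774/(2534·97900) = 0.127 mm
δ_CD = 16100·640/(615·205000) = 0.08172 mm
δ = Σδ_i = 0.2618 mm.

0.262 mm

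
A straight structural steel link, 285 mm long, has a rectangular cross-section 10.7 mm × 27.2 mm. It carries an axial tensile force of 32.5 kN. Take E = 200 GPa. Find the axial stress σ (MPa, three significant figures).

A = 291 mm².
σ = N/A = 32500/291 = 111.7 MPa.

112 MPa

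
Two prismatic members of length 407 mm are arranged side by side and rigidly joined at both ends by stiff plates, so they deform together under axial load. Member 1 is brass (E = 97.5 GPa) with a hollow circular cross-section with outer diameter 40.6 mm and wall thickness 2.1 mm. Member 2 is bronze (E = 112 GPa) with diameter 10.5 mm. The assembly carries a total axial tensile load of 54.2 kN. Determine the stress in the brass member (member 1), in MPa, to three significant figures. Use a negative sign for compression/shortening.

153 MPa

A_1 = 254 mm².
A_2 = 86.59 mm².
Equal strain + equilibrium ⇒ each member carries load in proportion to AE: A₁E₁ = 24760000 N, A₂E₂ = 9698000 N, ΣAE = 34460000 N.
σ₁ = P·E₁/ΣAE = 54200·97500/34460000 = 153.3 MPa.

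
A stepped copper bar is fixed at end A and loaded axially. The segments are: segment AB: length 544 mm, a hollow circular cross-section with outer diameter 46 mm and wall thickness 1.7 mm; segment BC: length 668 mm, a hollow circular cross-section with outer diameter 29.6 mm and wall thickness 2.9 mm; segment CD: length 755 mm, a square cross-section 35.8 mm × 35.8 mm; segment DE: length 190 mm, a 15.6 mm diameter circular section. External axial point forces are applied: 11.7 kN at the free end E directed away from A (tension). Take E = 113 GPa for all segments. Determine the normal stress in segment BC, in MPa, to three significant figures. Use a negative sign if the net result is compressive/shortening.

Internal axial forces (sectioning from the free end, tension +): N_DE = 11.7 kN, N_CD = 11.7 kN, N_BC = 11.7 kN, N_AB = 11.7 kN.
A_BC = 243.3 mm².
σ_BC = N_BC/A_BC = 11700/243.3 = 48.1 MPa.

48.1 MPa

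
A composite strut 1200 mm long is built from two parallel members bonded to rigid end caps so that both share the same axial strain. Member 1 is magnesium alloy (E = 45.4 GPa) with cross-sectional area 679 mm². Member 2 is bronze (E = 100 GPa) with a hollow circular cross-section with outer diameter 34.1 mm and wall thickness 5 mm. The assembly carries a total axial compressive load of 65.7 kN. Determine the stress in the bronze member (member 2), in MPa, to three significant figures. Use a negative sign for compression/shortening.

A_2 = 457.1 mm².
Equal strain + equilibrium ⇒ each member carries load in proportion to AE: A₁E₁ = 30830000 N, A₂E₂ = 45710000 N, ΣAE = 76540000 N.
σ₂ = P·E₂/ΣAE = -65700·100000/76540000 = -85.84 MPa.

-85.8 MPa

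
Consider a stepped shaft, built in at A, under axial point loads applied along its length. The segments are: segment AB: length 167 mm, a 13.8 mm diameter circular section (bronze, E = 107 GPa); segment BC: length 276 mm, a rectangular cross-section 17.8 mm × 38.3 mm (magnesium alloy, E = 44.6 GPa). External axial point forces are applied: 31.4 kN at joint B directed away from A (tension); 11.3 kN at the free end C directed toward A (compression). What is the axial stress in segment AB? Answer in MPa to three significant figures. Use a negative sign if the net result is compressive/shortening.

Internal axial forces (sectioning from the free end, tension +): N_BC = -11.3 kN, N_AB = 20.1 kN.
A_AB = 149.6 mm².
σ_AB = N_AB/A_AB = 20100/149.6 = 134.4 MPa.

134 MPa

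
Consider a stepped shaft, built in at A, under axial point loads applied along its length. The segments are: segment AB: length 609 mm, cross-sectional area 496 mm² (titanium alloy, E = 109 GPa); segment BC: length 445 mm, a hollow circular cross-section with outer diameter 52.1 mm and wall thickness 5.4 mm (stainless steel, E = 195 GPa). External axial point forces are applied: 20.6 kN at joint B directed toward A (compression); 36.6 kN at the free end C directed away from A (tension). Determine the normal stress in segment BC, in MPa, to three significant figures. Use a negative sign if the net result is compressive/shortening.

Internal axial forces (sectioning from the free end, tension +): N_BC = 36.6 kN, N_AB = 16 kN.
A_BC = 792.2 mm².
σ_BC = N_BC/A_BC = 36600/792.2 = 46.2 MPa.

46.2 MPa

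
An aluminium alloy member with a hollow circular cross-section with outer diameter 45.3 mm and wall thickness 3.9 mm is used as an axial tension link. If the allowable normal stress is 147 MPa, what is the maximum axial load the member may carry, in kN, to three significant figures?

A = 507.2 mm².
P_max = σ_allow · A = 147 · 507.2 = 74560 N = 74.56 kN.

74.6 kN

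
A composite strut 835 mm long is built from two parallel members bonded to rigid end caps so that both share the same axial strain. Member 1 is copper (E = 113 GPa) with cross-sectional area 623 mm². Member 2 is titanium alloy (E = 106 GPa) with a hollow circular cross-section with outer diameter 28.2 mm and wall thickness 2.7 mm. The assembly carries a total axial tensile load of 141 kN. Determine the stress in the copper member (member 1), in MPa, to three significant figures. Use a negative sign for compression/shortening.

171 MPa

A_2 = 216.3 mm².
Equal strain + equilibrium ⇒ each member carries load in proportion to AE: A₁E₁ = 70400000 N, A₂E₂ = 22930000 N, ΣAE = 93330000 N.
σ₁ = P·E₁/ΣAE = 141000·113000/93330000 = 170.7 MPa.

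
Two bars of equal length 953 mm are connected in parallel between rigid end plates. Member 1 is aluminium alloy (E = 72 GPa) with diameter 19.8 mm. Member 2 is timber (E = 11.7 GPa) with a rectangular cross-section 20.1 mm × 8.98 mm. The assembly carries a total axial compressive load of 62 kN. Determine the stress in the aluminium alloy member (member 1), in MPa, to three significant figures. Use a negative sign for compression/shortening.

-184 MPa

A_1 = 307.9 mm².
A_2 = 180.5 mm².
Equal strain + equilibrium ⇒ each member carries load in proportion to AE: A₁E₁ = 22170000 N, A₂E₂ = 2112000 N, ΣAE = 24280000 N.
σ₁ = P·E₁/ΣAE = -62000·72000/24280000 = -183.8 MPa.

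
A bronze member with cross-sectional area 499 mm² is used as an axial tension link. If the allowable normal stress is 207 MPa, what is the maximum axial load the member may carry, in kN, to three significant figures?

P_max = σ_allow · A = 207 · 499 = 103300 N = 103.3 kN.

103 kN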